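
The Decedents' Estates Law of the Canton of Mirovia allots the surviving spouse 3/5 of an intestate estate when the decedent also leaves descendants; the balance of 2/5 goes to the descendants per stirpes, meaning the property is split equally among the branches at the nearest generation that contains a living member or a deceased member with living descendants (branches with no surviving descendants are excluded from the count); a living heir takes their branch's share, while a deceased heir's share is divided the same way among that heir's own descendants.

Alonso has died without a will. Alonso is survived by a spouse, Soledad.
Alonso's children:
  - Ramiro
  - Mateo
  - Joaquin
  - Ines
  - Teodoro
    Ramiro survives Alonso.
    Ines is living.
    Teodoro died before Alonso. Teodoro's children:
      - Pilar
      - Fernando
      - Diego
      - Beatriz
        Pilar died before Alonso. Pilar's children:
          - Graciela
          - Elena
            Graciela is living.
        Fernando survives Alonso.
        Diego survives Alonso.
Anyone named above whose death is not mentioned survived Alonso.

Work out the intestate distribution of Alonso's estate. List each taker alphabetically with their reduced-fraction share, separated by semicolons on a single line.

Soledad, as surviving spouse, takes 3/5.
The remaining 2/5 passes to Alonso's descendants per stirpes.
The 2/5 is divided into 5 equal shares of 2/25 among Ramiro, Mateo, Joaquin, Ines, Teodoro.
Ramiro is living and takes 2/25.
Mateo is living and takes 2/25.
Joaquin is living and takes 2/25.
Ines is living and takes 2/25.
Teodoro predeceased; the 2/25 allotted to Teodoro's branch passes to Teodoro's issue by representation.
The 2/25 is divided into 4 equal shares of 1/50 among Pilar, Fernando, Diego, Beatriz.
Pilar predeceased; the 1/50 allotted to Pilar's branch passes to Pilar's issue by representation.
The 1/50 is divided into 2 equal shares of 1/100 among Graciela, Elena.
Graciela is living and takes 1/100.
Elena is living and takes 1/100.
Fernando is living and takes 1/50.
Diego is living and takes 1/50.
Beatriz is living and takes 1/50.

Beatriz 1/50; Diego 1/50; Elena 1/100; Fernando 1/50; Graciela 1/100; Ines 2/25; Joaquin 2/25; Mateo 2/25; Ramiro 2/25; Soledad 3/5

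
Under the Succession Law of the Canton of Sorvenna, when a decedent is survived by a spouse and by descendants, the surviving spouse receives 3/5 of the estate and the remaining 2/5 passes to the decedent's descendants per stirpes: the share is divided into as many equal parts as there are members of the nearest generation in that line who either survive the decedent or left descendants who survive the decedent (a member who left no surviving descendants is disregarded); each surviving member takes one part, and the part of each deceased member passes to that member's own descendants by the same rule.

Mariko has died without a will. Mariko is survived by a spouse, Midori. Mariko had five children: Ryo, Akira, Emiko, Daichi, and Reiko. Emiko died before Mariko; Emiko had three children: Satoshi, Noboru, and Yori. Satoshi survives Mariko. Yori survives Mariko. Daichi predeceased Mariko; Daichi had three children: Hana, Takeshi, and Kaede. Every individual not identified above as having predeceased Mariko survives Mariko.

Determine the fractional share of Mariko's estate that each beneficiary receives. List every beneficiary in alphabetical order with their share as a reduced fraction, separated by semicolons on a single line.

Midori, as surviving spouse, takes 3/5.
The remaining 2/5 passes to Mariko's descendants per stirpes.
The 2/5 is divided into 5 equal shares of 2/25 among Ryo, Akira, Emiko, Daichi, Reiko.
Ryo is living and takes 2/25.
Akira is living and takes 2/25.
Emiko predeceased; the 2/25 allotted to Emiko's branch passes to Emiko's issue by representation.
The 2/25 is divided into 3 equal shares of 2/75 among Satoshi, Noboru, Yori.
Satoshi is living and takes 2/75.
Noboru is living and takes 2/75.
Yori is living and takes 2/75.
Daichi predeceased; the 2/25 allotted to Daichi's branch passes to Daichi's issue by representation.
The 2/25 is divided into 3 equal shares of 2/75 among Hana, Takeshi, Kaede.
Hana is living and takes 2/75.
Takeshi is living and takes 2/75.
Kaede is living and takes 2/75.
Reiko is living and takes 2/25.

Akira 2/25; Hana 2/75; Kaede 2/75; Midori 3/5; Noboru 2/75; Reiko 2/25; Ryo 2/25; Satoshi 2/75; Takeshi 2/75; Yori 2/75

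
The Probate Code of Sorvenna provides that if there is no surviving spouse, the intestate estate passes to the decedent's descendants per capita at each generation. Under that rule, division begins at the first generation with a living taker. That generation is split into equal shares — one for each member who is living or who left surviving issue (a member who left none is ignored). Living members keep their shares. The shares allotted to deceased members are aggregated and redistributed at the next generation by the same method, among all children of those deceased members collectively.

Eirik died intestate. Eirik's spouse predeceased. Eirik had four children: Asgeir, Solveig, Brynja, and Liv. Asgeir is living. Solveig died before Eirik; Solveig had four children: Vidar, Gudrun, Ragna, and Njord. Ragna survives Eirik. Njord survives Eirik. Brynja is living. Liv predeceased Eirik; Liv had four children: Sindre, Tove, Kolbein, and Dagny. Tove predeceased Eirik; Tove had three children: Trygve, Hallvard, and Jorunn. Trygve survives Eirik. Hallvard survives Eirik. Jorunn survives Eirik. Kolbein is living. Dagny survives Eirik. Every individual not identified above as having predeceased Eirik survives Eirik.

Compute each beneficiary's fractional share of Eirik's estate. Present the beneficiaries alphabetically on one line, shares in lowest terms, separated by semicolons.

There is no surviving spouse, so the entire estate passes to Eirik's descendants per capita at each generation.
At generation 1 (Asgeir, Solveig, Brynja, Liv) there are 4 shares of (1)/4 = 1/4 each.
Living: Asgeir and Brynja — each takes 1/4.
Deceased: Solveig and Liv. Their combined 1/2 is pooled and carried to generation 2.
At generation 2 (Vidar, Gudrun, Ragna, Njord, Sindre, Tove, Kolbein, Dagny) there are 8 shares of (1/2)/8 = 1/16 each.
Living: Vidar, Gudrun, Ragna, Njord, Sindre, Kolbein, and Dagny — each takes 1/16.
Deceased: Tove. That 1/16 share is carried to generation 3.
At generation 3 (Trygve, Hallvard, Jorunn) there are 3 shares of (1/16)/3 = 1/48 each.
Living: Trygve, Hallvard, and Jorunn — each takes 1/48.

Asgeir 1/4; Brynja 1/4; Dagny 1/16; Gudrun 1/16; Hallvard 1/48; Jorunn 1/48; Kolbein 1/16; Njord 1/16; Ragna 1/16; Sindre 1/16; Trygve 1/48; Vidar 1/16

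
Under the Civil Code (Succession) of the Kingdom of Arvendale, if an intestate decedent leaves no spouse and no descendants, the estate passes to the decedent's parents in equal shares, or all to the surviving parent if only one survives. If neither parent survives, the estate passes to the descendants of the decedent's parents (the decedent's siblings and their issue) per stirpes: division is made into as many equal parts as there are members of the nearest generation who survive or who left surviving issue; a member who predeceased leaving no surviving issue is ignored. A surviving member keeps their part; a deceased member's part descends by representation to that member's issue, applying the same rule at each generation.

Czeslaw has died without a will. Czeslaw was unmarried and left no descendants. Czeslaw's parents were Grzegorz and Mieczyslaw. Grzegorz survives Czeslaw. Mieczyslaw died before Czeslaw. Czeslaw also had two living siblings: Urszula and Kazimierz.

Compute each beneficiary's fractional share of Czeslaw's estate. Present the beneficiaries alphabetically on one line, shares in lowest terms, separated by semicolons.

Grzegorz 1

Only one parent, Grzegorz, survives, so Grzegorz takes the entire estate. The siblings take nothing because a surviving parent has priority.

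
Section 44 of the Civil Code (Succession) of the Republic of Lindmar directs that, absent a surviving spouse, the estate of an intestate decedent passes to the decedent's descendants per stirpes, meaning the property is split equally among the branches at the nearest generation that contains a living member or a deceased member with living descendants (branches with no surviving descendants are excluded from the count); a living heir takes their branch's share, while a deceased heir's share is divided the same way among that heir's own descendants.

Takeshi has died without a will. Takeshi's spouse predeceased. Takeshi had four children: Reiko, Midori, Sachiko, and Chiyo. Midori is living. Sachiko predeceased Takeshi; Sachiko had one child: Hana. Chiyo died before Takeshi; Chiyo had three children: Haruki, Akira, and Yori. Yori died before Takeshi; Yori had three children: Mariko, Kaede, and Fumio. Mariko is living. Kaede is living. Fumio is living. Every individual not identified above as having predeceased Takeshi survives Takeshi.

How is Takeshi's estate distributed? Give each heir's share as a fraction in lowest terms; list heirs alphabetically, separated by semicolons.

There is no surviving spouse, so the entire estate passes to Takeshi's descendants per stirpes.
The estate is divided into 4 equal shares of 1/4 among Reiko, Midori, Sachiko, Chiyo.
Reiko is living and takes 1/4.
Midori is living and takes 1/4.
Sachiko predeceased; the 1/4 allotted to Sachiko's branch passes to Sachiko's issue by representation.
Hana is the sole taker at this level and receives the full 1/4.
Chiyo predeceased; the 1/4 allotted to Chiyo's branch passes to Chiyo's issue by representation.
The 1/4 is divided into 3 equal shares of 1/12 among Haruki, Akira, Yori.
Haruki is living and takes 1/12.
Akira is living and takes 1/12.
Yori predeceased; the 1/12 allotted to Yori's branch passes to Yori's issue by representation.
The 1/12 is divided into 3 equal shares of 1/36 among Mariko, Kaede, Fumio.
Mariko is living and takes 1/36.
Kaede is living and takes 1/36.
Fumio is living and takes 1/36.

Akira 1/12; Fumio 1/36; Hana 1/4; Haruki 1/12; Kaede 1/36; Mariko 1/36; Midori 1/4; Reiko 1/4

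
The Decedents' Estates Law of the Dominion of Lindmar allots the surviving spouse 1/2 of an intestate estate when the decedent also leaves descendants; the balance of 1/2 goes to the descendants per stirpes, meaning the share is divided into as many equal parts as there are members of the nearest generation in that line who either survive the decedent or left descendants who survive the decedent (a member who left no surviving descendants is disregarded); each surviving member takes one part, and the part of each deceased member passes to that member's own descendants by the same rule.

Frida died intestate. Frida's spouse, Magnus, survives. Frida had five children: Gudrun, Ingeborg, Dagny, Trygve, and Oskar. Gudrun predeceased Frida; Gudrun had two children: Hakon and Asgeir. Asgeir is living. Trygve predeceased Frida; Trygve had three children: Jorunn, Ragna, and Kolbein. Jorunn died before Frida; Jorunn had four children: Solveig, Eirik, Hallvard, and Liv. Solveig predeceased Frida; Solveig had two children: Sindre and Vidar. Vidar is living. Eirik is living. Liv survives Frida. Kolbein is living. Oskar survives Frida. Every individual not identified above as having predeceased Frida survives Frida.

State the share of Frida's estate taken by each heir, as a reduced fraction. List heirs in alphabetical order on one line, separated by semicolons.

Asgeir 1/20; Dagny 1/10; Eirik 1/120; Hakon 1/20; Hallvard 1/120; Ingeborg 1/10; Kolbein 1/30; Liv 1/120; Magnus 1/2; Oskar 1/10; Ragna 1/30; Sindre 1/240; Vidar 1/240

Magnus, as surviving spouse, takes 1/2.
The remaining 1/2 passes to Frida's descendants per stirpes.
The 1/2 is divided into 5 equal shares of 1/10 among Gudrun, Ingeborg, Dagny, Trygve, Oskar.
Gudrun predeceased; the 1/10 allotted to Gudrun's branch passes to Gudrun's issue by representation.
The 1/10 is divided into 2 equal shares of 1/20 among Hakon, Asgeir.
Hakon is living and takes 1/20.
Asgeir is living and takes 1/20.
Ingeborg is living and takes 1/10.
Dagny is living and takes 1/10.
Trygve predeceased; the 1/10 allotted to Trygve's branch passes to Trygve's issue by representation.
The 1/10 is divided into 3 equal shares of 1/30 among Jorunn, Ragna, Kolbein.
Jorunn predeceased; the 1/30 allotted to Jorunn's branch passes to Jorunn's issue by representation.
The 1/30 is divided into 4 equal shares of 1/120 among Solveig, Eirik, Hallvard, Liv.
Solveig predeceased; the 1/120 allotted to Solveig's branch passes to Solveig's issue by representation.
The 1/120 is divided into 2 equal shares of 1/240 among Sindre, Vidar.
Sindre is living and takes 1/240.
Vidar is living and takes 1/240.
Eirik is living and takes 1/120.
Hallvard is living and takes 1/120.
Liv is living and takes 1/120.
Ragna is living and takes 1/30.
Kolbein is living and takes 1/30.
Oskar is living and takes 1/10.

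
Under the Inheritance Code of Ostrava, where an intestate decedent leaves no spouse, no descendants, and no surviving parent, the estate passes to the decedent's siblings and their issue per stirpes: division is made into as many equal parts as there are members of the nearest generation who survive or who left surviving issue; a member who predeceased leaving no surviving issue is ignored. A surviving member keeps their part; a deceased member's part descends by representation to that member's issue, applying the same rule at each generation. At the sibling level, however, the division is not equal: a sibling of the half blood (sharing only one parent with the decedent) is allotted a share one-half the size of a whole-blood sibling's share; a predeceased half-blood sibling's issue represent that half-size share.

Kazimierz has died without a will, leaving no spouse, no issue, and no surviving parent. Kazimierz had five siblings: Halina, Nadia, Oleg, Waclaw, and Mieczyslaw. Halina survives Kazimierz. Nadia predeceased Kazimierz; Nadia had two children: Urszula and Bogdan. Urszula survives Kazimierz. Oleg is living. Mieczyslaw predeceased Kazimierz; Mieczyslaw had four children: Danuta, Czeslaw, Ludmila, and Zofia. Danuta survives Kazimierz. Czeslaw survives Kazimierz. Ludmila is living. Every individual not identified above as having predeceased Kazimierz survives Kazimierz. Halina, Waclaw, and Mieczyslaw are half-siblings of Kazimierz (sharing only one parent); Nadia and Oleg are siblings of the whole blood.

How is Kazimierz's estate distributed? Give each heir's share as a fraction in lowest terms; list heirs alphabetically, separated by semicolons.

Bogdan 1/7; Czeslaw 1/28; Danuta 1/28; Halina 1/7; Ludmila 1/28; Oleg 2/7; Urszula 1/7; Waclaw 1/7; Zofia 1/28

No spouse, descendants, or parent survives, so the estate passes to Kazimierz's siblings per stirpes.
Half-blood siblings count for one-half the weight of whole-blood siblings at the initial division.
Dividing 1 in proportion to weights (total weight 7/2): Halina (weight 1/2) → 1/7; Nadia (weight 1) → 2/7; Oleg (weight 1) → 2/7; Waclaw (weight 1/2) → 1/7; Mieczyslaw (weight 1/2) → 1/7.
Halina is living and takes 1/7.
Nadia predeceased; the 2/7 allotted to Nadia's branch passes to Nadia's issue by representation.
The 2/7 is divided into 2 equal shares of 1/7 among Urszula, Bogdan.
Urszula is living and takes 1/7.
Bogdan is living and takes 1/7.
Oleg is living and takes 2/7.
Waclaw is living and takes 1/7.
Mieczyslaw predeceased; the 1/7 allotted to Mieczyslaw's branch passes to Mieczyslaw's issue by representation.
The 1/7 is divided into 4 equal shares of 1/28 among Danuta, Czeslaw, Ludmila, Zofia.
Danuta is living and takes 1/28.
Czeslaw is living and takes 1/28.
Ludmila is living and takes 1/28.
Zofia is living and takes 1/28.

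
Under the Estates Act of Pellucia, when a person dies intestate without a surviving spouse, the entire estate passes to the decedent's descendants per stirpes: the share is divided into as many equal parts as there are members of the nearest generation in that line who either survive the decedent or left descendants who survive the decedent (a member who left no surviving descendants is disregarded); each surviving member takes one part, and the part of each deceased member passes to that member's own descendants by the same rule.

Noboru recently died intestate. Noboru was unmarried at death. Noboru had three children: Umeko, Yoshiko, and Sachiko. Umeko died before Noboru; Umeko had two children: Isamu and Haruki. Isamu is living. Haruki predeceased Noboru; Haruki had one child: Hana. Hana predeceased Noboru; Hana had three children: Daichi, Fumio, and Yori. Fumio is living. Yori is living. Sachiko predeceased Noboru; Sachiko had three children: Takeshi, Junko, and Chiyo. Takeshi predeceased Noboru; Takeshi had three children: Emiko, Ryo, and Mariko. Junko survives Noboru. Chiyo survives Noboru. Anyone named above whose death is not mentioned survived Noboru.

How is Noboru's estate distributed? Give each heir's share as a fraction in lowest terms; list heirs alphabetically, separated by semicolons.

There is no surviving spouse, so the entire estate passes to Noboru's descendants per stirpes.
The estate is divided into 3 equal shares of 1/3 among Umeko, Yoshiko, Sachiko.
Umeko predeceased; the 1/3 allotted to Umeko's branch passes to Umeko's issue by representation.
The 1/3 is divided into 2 equal shares of 1/6 among Isamu, Haruki.
Isamu is living and takes 1/6.
Haruki predeceased; the 1/6 allotted to Haruki's branch passes to Haruki's issue by representation.
Hana's line is the sole branch at this level, so the full 1/6 passes to Hana's issue by representation.
The 1/6 is divided into 3 equal shares of 1/18 among Daichi, Fumio, Yori.
Daichi is living and takes 1/18.
Fumio is living and takes 1/18.
Yori is living and takes 1/18.
Yoshiko is living and takes 1/3.
Sachiko predeceased; the 1/3 allotted to Sachiko's branch passes to Sachiko's issue by representation.
The 1/3 is divided into 3 equal shares of 1/9 among Takeshi, Junko, Chiyo.
Takeshi predeceased; the 1/9 allotted to Takeshi's branch passes to Takeshi's issue by representation.
The 1/9 is divided into 3 equal shares of 1/27 among Emiko, Ryo, Mariko.
Emiko is living and takes 1/27.
Ryo is living and takes 1/27.
Mariko is living and takes 1/27.
Junko is living and takes 1/9.
Chiyo is living and takes 1/9.

Chiyo 1/9; Daichi 1/18; Emiko 1/27; Fumio 1/18; Isamu 1/6; Junko 1/9; Mariko 1/27; Ryo 1/27; Yori 1/18; Yoshiko 1/3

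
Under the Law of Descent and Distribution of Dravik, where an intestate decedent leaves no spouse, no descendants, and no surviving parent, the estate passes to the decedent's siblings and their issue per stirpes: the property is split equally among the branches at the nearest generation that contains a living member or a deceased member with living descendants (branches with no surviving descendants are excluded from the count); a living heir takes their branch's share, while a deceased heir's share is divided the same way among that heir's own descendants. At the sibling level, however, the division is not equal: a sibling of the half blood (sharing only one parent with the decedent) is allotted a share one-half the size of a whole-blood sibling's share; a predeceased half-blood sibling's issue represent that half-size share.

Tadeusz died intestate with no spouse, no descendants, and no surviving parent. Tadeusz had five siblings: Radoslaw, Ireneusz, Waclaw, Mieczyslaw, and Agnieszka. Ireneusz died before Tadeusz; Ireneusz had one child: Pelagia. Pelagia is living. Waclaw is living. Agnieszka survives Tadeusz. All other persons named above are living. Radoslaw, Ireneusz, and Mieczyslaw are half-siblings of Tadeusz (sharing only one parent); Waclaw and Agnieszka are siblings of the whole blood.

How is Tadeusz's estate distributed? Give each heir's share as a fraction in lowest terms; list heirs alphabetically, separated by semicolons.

Agnieszka 2/7; Mieczyslaw 1/7; Pelagia 1/7; Radoslaw 1/7; Waclaw 2/7

No spouse, descendants, or parent survives, so the estate passes to Tadeusz's siblings per stirpes.
Half-blood siblings count for one-half the weight of whole-blood siblings at the initial division.
Dividing 1 in proportion to weights (total weight 7/2): Radoslaw (weight 1/2) → 1/7; Ireneusz (weight 1/2) → 1/7; Waclaw (weight 1) → 2/7; Mieczyslaw (weight 1/2) → 1/7; Agnieszka (weight 1) → 2/7.
Radoslaw is living and takes 1/7.
Ireneusz predeceased; the 1/7 allotted to Ireneusz's branch passes to Ireneusz's issue by representation.
Pelagia is the sole taker at this level and receives the full 1/7.
Waclaw is living and takes 2/7.
Mieczyslaw is living and takes 1/7.
Agnieszka is living and takes 2/7.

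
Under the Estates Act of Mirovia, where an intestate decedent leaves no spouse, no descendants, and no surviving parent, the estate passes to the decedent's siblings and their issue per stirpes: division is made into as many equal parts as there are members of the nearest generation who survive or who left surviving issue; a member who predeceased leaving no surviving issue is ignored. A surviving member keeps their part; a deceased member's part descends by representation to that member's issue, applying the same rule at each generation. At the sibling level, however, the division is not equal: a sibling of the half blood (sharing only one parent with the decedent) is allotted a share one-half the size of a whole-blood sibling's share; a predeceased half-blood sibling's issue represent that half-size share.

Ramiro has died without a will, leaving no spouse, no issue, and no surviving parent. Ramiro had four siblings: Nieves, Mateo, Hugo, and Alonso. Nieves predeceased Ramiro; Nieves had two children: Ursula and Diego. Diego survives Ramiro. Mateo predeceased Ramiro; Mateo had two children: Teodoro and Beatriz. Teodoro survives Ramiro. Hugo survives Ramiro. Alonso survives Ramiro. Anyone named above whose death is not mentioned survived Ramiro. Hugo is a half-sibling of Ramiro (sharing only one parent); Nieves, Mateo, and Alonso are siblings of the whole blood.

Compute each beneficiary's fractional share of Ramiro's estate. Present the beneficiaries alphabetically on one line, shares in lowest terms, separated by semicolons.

No spouse, descendants, or parent survives, so the estate passes to Ramiro's siblings per stirpes.
Half-blood siblings count for one-half the weight of whole-blood siblings at the initial division.
Dividing 1 in proportion to weights (total weight 7/2): Nieves (weight 1) → 2/7; Mateo (weight 1) → 2/7; Hugo (weight 1/2) → 1/7; Alonso (weight 1) → 2/7.
Nieves predeceased; the 2/7 allotted to Nieves's branch passes to Nieves's issue by representation.
The 2/7 is divided into 2 equal shares of 1/7 among Ursula, Diego.
Ursula is living and takes 1/7.
Diego is living and takes 1/7.
Mateo predeceased; the 2/7 allotted to Mateo's branch passes to Mateo's issue by representation.
The 2/7 is divided into 2 equal shares of 1/7 among Teodoro, Beatriz.
Teodoro is living and takes 1/7.
Beatriz is living and takes 1/7.
Hugo is living and takes 1/7.
Alonso is living and takes 2/7.

Alonso 2/7; Beatriz 1/7; Diego 1/7; Hugo 1/7; Teodoro 1/7; Ursula 1/7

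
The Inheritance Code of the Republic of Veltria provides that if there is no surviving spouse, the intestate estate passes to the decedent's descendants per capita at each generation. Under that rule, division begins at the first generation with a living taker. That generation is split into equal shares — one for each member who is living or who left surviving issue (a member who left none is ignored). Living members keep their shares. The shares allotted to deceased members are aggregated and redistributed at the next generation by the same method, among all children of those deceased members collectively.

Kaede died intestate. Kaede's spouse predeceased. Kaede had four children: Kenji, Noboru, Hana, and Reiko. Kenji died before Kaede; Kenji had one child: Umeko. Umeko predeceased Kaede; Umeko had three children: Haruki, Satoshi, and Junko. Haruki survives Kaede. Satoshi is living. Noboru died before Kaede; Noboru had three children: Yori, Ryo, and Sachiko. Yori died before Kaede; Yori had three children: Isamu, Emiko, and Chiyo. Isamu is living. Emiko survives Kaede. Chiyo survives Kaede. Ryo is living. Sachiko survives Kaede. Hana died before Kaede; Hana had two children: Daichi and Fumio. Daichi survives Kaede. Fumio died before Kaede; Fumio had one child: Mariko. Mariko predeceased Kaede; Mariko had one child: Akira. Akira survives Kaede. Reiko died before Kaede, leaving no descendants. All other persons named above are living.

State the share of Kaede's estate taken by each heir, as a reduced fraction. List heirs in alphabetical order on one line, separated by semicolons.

Akira 1/14; Chiyo 1/14; Daichi 1/6; Emiko 1/14; Haruki 1/14; Isamu 1/14; Junko 1/14; Ryo 1/6; Sachiko 1/6; Satoshi 1/14

There is no surviving spouse, so the entire estate passes to Kaede's descendants per capita at each generation.
No one at generation 1 (Kenji, Noboru, Hana) is living; moving to the next generation.
At generation 2 (Umeko, Yori, Ryo, Sachiko, Daichi, Fumio) there are 6 shares of (1)/6 = 1/6 each.
Living: Ryo, Sachiko, and Daichi — each takes 1/6.
Deceased: Umeko, Yori, and Fumio. Their combined 1/2 is pooled and carried to generation 3.
At generation 3 (Haruki, Satoshi, Junko, Isamu, Emiko, Chiyo, Mariko) there are 7 shares of (1/2)/7 = 1/14 each.
Living: Haruki, Satoshi, Junko, Isamu, Emiko, and Chiyo — each takes 1/14.
Deceased: Mariko. That 1/14 share is carried to generation 4.
At generation 4 (Akira) there are 1 shares of (1/14)/1 = 1/14 each.
Living: Akira — each takes 1/14.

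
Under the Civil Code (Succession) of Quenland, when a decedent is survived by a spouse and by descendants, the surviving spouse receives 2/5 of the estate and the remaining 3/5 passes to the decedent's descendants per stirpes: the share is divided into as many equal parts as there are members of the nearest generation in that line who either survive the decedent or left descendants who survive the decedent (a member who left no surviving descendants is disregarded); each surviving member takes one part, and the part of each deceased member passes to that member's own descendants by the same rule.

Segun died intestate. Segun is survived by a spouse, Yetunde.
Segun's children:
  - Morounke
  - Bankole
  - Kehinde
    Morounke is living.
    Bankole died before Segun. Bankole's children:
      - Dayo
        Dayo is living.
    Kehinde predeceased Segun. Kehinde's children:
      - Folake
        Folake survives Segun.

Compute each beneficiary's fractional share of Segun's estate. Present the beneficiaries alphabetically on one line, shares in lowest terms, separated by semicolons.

Yetunde, as surviving spouse, takes 2/5.
The remaining 3/5 passes to Segun's descendants per stirpes.
The 3/5 is divided into 3 equal shares of 1/5 among Morounke, Bankole, Kehinde.
Morounke is living and takes 1/5.
Bankole predeceased; the 1/5 allotted to Bankole's branch passes to Bankole's issue by representation.
Dayo is the sole taker at this level and receives the full 1/5.
Kehinde predeceased; the 1/5 allotted to Kehinde's branch passes to Kehinde's issue by representation.
Folake is the sole taker at this level and receives the full 1/5.

Dayo 1/5; Folake 1/5; Morounke 1/5; Yetunde 2/5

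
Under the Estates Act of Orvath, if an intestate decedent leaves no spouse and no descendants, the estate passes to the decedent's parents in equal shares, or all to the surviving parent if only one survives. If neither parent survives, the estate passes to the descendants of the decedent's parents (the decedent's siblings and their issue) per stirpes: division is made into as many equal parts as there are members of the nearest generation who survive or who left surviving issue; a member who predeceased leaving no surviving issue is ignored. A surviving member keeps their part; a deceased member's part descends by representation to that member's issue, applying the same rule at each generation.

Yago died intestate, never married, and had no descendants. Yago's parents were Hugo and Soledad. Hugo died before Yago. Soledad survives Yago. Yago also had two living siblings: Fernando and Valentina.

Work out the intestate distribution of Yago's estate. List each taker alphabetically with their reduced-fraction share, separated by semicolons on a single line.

Soledad 1

Only one parent, Soledad, survives, so Soledad takes the entire estate. The siblings take nothing because a surviving parent has priority.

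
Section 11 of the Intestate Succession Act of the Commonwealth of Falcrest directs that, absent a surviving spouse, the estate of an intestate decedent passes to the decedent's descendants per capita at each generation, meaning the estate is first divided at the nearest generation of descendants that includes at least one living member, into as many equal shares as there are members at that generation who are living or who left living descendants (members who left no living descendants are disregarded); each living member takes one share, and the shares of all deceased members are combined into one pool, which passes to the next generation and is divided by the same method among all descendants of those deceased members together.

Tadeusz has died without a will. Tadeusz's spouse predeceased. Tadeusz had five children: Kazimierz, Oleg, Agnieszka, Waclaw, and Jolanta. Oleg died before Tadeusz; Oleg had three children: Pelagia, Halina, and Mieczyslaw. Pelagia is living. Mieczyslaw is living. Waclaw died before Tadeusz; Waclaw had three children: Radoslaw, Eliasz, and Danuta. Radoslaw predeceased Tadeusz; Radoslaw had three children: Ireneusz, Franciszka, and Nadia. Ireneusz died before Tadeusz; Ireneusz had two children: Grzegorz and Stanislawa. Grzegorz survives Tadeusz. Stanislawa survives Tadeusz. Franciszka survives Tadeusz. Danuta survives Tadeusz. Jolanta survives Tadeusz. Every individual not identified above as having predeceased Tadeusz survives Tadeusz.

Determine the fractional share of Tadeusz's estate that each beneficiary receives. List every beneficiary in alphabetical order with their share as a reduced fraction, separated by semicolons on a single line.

There is no surviving spouse, so the entire estate passes to Tadeusz's descendants per capita at each generation.
At generation 1 (Kazimierz, Oleg, Agnieszka, Waclaw, Jolanta) there are 5 shares of (1)/5 = 1/5 each.
Living: Kazimierz, Agnieszka, and Jolanta — each takes 1/5.
Deceased: Oleg and Waclaw. Their combined 2/5 is pooled and carried to generation 2.
At generation 2 (Pelagia, Halina, Mieczyslaw, Radoslaw, Eliasz, Danuta) there are 6 shares of (2/5)/6 = 1/15 each.
Living: Pelagia, Halina, Mieczyslaw, Eliasz, and Danuta — each takes 1/15.
Deceased: Radoslaw. That 1/15 share is carried to generation 3.
At generation 3 (Ireneusz, Franciszka, Nadia) there are 3 shares of (1/15)/3 = 1/45 each.
Living: Franciszka and Nadia — each takes 1/45.
Deceased: Ireneusz. That 1/45 share is carried to generation 4.
At generation 4 (Grzegorz, Stanislawa) there are 2 shares of (1/45)/2 = 1/90 each.
Living: Grzegorz and Stanislawa — each takes 1/90.

Agnieszka 1/5; Danuta 1/15; Eliasz 1/15; Franciszka 1/45; Grzegorz 1/90; Halina 1/15; Jolanta 1/5; Kazimierz 1/5; Mieczyslaw 1/15; Nadia 1/45; Pelagia 1/15; Stanislawa 1/90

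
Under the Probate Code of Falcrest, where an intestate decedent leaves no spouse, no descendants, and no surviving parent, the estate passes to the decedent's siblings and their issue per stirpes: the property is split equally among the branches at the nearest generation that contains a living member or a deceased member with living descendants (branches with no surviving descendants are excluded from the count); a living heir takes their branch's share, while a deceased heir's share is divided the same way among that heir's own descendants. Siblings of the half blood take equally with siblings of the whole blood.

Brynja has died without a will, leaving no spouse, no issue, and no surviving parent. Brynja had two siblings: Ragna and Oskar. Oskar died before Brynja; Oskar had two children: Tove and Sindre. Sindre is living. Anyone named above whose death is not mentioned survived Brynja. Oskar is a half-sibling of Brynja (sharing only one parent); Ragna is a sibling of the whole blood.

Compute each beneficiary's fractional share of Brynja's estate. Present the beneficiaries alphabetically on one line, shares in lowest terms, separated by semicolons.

Ragna 1/2; Sindre 1/4; Tove 1/4

No spouse, descendants, or parent survives, so the estate passes to Brynja's siblings per stirpes.
Half-blood and whole-blood siblings take equally under the stated rule.
The estate is divided into 2 equal shares of 1/2 among Ragna, Oskar.
Ragna is living and takes 1/2.
Oskar predeceased; the 1/2 allotted to Oskar's branch passes to Oskar's issue by representation.
The 1/2 is divided into 2 equal shares of 1/4 among Tove, Sindre.
Tove is living and takes 1/4.
Sindre is living and takes 1/4.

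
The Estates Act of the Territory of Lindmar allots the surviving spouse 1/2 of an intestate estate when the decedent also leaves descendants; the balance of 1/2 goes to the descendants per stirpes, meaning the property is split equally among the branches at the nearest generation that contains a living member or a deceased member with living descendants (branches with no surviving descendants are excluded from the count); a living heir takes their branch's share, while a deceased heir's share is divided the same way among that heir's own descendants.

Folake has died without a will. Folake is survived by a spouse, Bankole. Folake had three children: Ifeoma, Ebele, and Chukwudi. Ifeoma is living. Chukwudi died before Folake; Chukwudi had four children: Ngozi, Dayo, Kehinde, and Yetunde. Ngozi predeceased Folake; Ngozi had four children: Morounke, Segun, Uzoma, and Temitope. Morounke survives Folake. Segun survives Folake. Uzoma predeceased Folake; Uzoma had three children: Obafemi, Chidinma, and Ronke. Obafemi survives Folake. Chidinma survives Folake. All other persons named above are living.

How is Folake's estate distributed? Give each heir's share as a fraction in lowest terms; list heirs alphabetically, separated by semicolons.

Bankole, as surviving spouse, takes 1/2.
The remaining 1/2 passes to Folake's descendants per stirpes.
The 1/2 is divided into 3 equal shares of 1/6 among Ifeoma, Ebele, Chukwudi.
Ifeoma is living and takes 1/6.
Ebele is living and takes 1/6.
Chukwudi predeceased; the 1/6 allotted to Chukwudi's branch passes to Chukwudi's issue by representation.
The 1/6 is divided into 4 equal shares of 1/24 among Ngozi, Dayo, Kehinde, Yetunde.
Ngozi predeceased; the 1/24 allotted to Ngozi's branch passes to Ngozi's issue by representation.
The 1/24 is divided into 4 equal shares of 1/96 among Morounke, Segun, Uzoma, Temitope.
Morounke is living and takes 1/96.
Segun is living and takes 1/96.
Uzoma predeceased; the 1/96 allotted to Uzoma's branch passes to Uzoma's issue by representation.
The 1/96 is divided into 3 equal shares of 1/288 among Obafemi, Chidinma, Ronke.
Obafemi is living and takes 1/288.
Chidinma is living and takes 1/288.
Ronke is living and takes 1/288.
Temitope is living and takes 1/96.
Dayo is living and takes 1/24.
Kehinde is living and takes 1/24.
Yetunde is living and takes 1/24.

Bankole 1/2; Chidinma 1/288; Dayo 1/24; Ebele 1/6; Ifeoma 1/6; Kehinde 1/24; Morounke 1/96; Obafemi 1/288; Ronke 1/288; Segun 1/96; Temitope 1/96; Yetunde 1/24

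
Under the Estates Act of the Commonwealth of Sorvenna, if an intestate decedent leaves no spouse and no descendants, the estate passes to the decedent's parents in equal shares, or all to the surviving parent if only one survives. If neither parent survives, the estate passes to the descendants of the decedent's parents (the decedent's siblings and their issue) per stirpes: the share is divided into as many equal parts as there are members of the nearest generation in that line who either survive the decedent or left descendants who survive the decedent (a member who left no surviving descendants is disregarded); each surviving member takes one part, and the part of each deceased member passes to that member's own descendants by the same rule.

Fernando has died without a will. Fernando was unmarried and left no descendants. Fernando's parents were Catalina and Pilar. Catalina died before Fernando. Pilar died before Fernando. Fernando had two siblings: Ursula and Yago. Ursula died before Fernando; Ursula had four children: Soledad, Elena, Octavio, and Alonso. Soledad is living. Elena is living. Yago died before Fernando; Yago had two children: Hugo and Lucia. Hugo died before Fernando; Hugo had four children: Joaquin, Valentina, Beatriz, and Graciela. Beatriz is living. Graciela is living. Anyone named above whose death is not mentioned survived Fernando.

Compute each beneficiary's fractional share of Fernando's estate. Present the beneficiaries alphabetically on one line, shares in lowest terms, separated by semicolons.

Neither parent survives and there are no descendants, so the estate passes to Fernando's siblings and their issue per stirpes.
The estate is divided into 2 equal shares of 1/2 among Ursula, Yago.
Ursula predeceased; the 1/2 allotted to Ursula's branch passes to Ursula's issue by representation.
The 1/2 is divided into 4 equal shares of 1/8 among Soledad, Elena, Octavio, Alonso.
Soledad is living and takes 1/8.
Elena is living and takes 1/8.
Octavio is living and takes 1/8.
Alonso is living and takes 1/8.
Yago predeceased; the 1/2 allotted to Yago's branch passes to Yago's issue by representation.
The 1/2 is divided into 2 equal shares of 1/4 among Hugo, Lucia.
Hugo predeceased; the 1/4 allotted to Hugo's branch passes to Hugo's issue by representation.
The 1/4 is divided into 4 equal shares of 1/16 among Joaquin, Valentina, Beatriz, Graciela.
Joaquin is living and takes 1/16.
Valentina is living and takes 1/16.
Beatriz is living and takes 1/16.
Graciela is living and takes 1/16.
Lucia is living and takes 1/4.

Alonso 1/8; Beatriz 1/16; Elena 1/8; Graciela 1/16; Joaquin 1/16; Lucia 1/4; Octavio 1/8; Soledad 1/8; Valentina 1/16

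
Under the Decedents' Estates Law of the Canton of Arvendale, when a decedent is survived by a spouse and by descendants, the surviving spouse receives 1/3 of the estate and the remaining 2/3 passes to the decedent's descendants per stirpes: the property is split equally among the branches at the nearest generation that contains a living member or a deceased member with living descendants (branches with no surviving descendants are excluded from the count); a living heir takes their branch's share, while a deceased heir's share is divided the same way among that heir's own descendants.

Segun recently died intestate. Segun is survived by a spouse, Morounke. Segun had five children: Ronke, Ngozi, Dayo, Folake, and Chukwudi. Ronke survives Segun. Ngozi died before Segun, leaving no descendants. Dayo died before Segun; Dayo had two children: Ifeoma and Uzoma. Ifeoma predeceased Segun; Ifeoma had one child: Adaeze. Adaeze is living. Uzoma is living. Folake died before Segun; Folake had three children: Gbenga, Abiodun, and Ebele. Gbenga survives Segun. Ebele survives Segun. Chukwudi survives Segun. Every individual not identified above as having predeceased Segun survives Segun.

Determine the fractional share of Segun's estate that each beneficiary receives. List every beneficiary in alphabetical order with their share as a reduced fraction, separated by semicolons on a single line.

Morounke, as surviving spouse, takes 1/3.
The remaining 2/3 passes to Segun's descendants per stirpes.
Ngozi left no surviving issue, so that branch lapses and is disregarded.
The 2/3 is divided into 4 equal shares of 1/6 among Ronke, Dayo, Folake, Chukwudi.
Ronke is living and takes 1/6.
Dayo predeceased; the 1/6 allotted to Dayo's branch passes to Dayo's issue by representation.
The 1/6 is divided into 2 equal shares of 1/12 among Ifeoma, Uzoma.
Ifeoma predeceased; the 1/12 allotted to Ifeoma's branch passes to Ifeoma's issue by representation.
Adaeze is the sole taker at this level and receives the full 1/12.
Uzoma is living and takes 1/12.
Folake predeceased; the 1/6 allotted to Folake's branch passes to Folake's issue by representation.
The 1/6 is divided into 3 equal shares of 1/18 among Gbenga, Abiodun, Ebele.
Gbenga is living and takes 1/18.
Abiodun is living and takes 1/18.
Ebele is living and takes 1/18.
Chukwudi is living and takes 1/6.

Abiodun 1/18; Adaeze 1/12; Chukwudi 1/6; Ebele 1/18; Gbenga 1/18; Morounke 1/3; Ronke 1/6; Uzoma 1/12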